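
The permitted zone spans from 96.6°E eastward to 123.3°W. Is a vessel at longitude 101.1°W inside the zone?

Band width going east from +96.6° to -123.3°: ((-123.3 − 96.6) mod 360) = 140.1°.
Offset of -101.1° east of the west edge: ((-101.1 − 96.6) mod 360) = 162.3°.
162.3° > 140.1° ⇒ outside.

No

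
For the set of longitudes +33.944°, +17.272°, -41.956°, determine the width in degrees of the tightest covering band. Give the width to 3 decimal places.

Sort the longitudes: -41.956°, +17.272°, +33.944°.
Eastward gaps between consecutive values (wrapping around): 59.228°, 16.672°, 284.100°.
Largest gap = 284.100° ⇒ minimal covering band is its complement: 360° − 284.100° = 75.900°.
Band runs from -41.956° eastward to +33.944°.

75.900°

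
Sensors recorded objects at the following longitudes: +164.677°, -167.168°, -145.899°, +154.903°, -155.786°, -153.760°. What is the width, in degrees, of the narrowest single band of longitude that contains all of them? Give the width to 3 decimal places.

59.198°

Sort the longitudes: -167.168°, -155.786°, -153.760°, -145.899°, +154.903°, +164.677°.
Eastward gaps between consecutive values (wrapping around): 11.382°, 2.026°, 7.861°, 300.802°, 9.774°, 28.155°.
Largest gap = 300.802° ⇒ minimal covering band is its complement: 360° − 300.802° = 59.198°.
Band runs from +154.903° eastward to -145.899°, crossing the antimeridian.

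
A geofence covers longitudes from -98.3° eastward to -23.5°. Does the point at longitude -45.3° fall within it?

Yes

Band width going east from -98.3° to -23.5°: ((-23.5 − -98.3) mod 360) = 74.8°.
Offset of -45.3° east of the west edge: ((-45.3 − -98.3) mod 360) = 53.0°.
53.0° ≤ 74.8° ⇒ inside.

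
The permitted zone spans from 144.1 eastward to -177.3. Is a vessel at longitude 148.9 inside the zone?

Yes

Band width going east from +144.1° to -177.3°: ((-177.3 − 144.1) mod 360) = 38.6°.
Offset of +148.9° east of the west edge: ((148.9 − 144.1) mod 360) = 4.8°.
4.8° ≤ 38.6° ⇒ inside.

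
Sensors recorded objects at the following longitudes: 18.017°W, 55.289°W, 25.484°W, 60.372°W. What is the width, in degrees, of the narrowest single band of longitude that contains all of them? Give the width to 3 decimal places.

42.355°

Sort the longitudes: -60.372°, -55.289°, -25.484°, -18.017°.
Eastward gaps between consecutive values (wrapping around): 5.083°, 29.805°, 7.467°, 317.645°.
Largest gap = 317.645° ⇒ minimal covering band is its complement: 360° − 317.645° = 42.355°.
Band runs from -60.372° eastward to -18.017°.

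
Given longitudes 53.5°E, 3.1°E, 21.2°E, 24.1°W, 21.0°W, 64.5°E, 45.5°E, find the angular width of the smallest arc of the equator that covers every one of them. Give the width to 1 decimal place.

Sort the longitudes: -24.1°, -21.0°, +3.1°, +21.2°, +45.5°, +53.5°, +64.5°.
Eastward gaps between consecutive values (wrapping around): 3.1°, 24.1°, 18.1°, 24.3°, 8.0°, 11.0°, 271.4°.
Largest gap = 271.4° ⇒ minimal covering band is its complement: 360° − 271.4° = 88.6°.
Band runs from -24.1° eastward to +64.5°.

88.6°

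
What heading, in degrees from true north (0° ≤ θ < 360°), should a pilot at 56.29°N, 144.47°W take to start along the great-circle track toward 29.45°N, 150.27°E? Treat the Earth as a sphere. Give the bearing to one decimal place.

Δλ = 150.27 − -144.47 = 294.74°; wrapped into (−180°, 180°]: -65.26°.
θ = atan2( sin Δλ · cos φ₂ , cos φ₁ · sin φ₂ − sin φ₁ · cos φ₂ · cos Δλ )
  = atan2(-0.79086, -0.03028) = -92.193° → normalised to [0°, 360°): 267.807°.

267.8°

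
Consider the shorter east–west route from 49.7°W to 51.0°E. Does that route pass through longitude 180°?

No

Signed shortest Δλ = ((51.0 − -49.7 + 180) mod 360) − 180 = 100.7°.
Going east by 100.7° from -49.7° reaches +51.0° without touching 180°.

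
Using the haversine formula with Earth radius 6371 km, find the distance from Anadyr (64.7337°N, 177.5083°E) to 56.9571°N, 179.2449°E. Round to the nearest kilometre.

870 km

Δλ = 179.2449 − 177.5083 = 1.7366°.
Δφ = 56.9571 − 64.7337 = -7.7766°.
a = sin²(Δφ/2) + cos φ₁ · cos φ₂ · sin²(Δλ/2) = 0.004652.
c = 2·atan2(√a, √(1−a)) = 0.13651 rad → d = 6371·c ≈ 869.74 km.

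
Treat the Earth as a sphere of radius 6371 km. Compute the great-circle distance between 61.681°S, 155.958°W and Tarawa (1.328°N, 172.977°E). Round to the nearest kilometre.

7484 km

Δλ = 172.977 − -155.958 = 328.935°; wrapped into (−180°, 180°]: -31.065°.
Δφ = 1.328 − -61.681 = 63.009°.
a = sin²(Δφ/2) + cos φ₁ · cos φ₂ · sin²(Δλ/2) = 0.307083.
c = 2·atan2(√a, √(1−a)) = 1.17468 rad → d = 6371·c ≈ 7483.91 km.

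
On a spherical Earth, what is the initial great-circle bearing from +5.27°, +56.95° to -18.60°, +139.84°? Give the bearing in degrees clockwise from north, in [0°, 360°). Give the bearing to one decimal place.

109.2°

Δλ = 139.84 − 56.95 = 82.89°.
θ = atan2( sin Δλ · cos φ₂ , cos φ₁ · sin φ₂ − sin φ₁ · cos φ₂ · cos Δλ )
  = atan2(0.94048, -0.32839) = 109.248° → normalised to [0°, 360°): 109.248°.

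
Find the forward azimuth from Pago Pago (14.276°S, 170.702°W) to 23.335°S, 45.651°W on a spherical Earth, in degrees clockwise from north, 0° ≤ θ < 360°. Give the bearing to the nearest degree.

Δλ = -45.651 − -170.702 = 125.051°.
θ = atan2( sin Δλ · cos φ₂ , cos φ₁ · sin φ₂ − sin φ₁ · cos φ₂ · cos Δλ )
  = atan2(0.75168, -0.51391) = 124.360° → normalised to [0°, 360°): 124.360°.

124°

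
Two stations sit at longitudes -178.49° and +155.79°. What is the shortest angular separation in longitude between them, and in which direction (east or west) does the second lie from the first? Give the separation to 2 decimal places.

Raw difference: 155.79 − -178.49 = 334.28°.
Normalise into (−180°, 180°]: 334.28° − 360° = -25.72°.
Negative ⇒ the second point lies to the west; separation 25.72°.

25.72° west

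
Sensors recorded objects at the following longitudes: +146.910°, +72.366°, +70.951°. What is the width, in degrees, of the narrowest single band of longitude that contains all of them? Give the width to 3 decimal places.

75.959°

Sort the longitudes: +70.951°, +72.366°, +146.910°.
Eastward gaps between consecutive values (wrapping around): 1.415°, 74.544°, 284.041°.
Largest gap = 284.041° ⇒ minimal covering band is its complement: 360° − 284.041° = 75.959°.
Band runs from +70.951° eastward to +146.910°.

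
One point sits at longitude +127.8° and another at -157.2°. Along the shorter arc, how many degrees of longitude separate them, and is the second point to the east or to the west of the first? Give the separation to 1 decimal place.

Raw difference: -157.2 − 127.8 = -285.0°.
Normalise into (−180°, 180°]: -285.0° + 360° = 75.0°.
Positive ⇒ the second point lies to the east; separation 75.0°.

75.0° east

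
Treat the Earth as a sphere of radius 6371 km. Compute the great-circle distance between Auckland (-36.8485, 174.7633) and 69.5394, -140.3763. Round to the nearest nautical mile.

6684 nmi

Δλ = -140.3763 − 174.7633 = -315.1396°; wrapped into (−180°, 180°]: 44.8604°.
Δφ = 69.5394 − -36.8485 = 106.3879°.
a = sin²(Δφ/2) + cos φ₁ · cos φ₂ · sin²(Δλ/2) = 0.681794.
c = 2·atan2(√a, √(1−a)) = 1.94291 rad → d = 6371·c ≈ 12378.30 km ≈ 6683.75 nmi.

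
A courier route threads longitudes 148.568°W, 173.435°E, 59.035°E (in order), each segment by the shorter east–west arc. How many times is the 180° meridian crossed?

Leg 1: -148.568° → +173.435°, shortest Δλ = -37.997° (west) — crosses 180°.
Leg 2: +173.435° → +59.035°, shortest Δλ = -114.4° (west) — does not cross 180°.
Total crossings: 1.

1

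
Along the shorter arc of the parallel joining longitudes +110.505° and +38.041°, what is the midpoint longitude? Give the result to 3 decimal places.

+74.273°

Signed shortest Δλ from +110.505° to +38.041° is -72.464°.
Midpoint longitude = +110.505° + (-72.464°)/2 = +110.505° − 36.232° = +74.273°.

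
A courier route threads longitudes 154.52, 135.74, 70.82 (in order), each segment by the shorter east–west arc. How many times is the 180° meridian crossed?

Leg 1: +154.52° → +135.74°, shortest Δλ = -18.78° (west) — does not cross 180°.
Leg 2: +135.74° → +70.82°, shortest Δλ = -64.92° (west) — does not cross 180°.
Total crossings: 0.

0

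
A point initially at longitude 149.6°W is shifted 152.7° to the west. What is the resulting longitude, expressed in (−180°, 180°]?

57.7°E

Start at -149.6°; shift −152.7° → -302.3°.
-302.3° lies outside (−180°, 180°]; add 360° → +57.7°.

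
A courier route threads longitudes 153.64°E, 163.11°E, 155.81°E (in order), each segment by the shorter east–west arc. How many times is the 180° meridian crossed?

0

Leg 1: +153.64° → +163.11°, shortest Δλ = 9.47° (east) — does not cross 180°.
Leg 2: +163.11° → +155.81°, shortest Δλ = -7.3° (west) — does not cross 180°.
Total crossings: 0.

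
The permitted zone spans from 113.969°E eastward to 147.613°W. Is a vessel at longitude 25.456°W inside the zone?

No

Band width going east from +113.969° to -147.613°: ((-147.613 − 113.969) mod 360) = 98.418°.
Offset of -25.456° east of the west edge: ((-25.456 − 113.969) mod 360) = 220.575°.
220.575° > 98.418° ⇒ outside.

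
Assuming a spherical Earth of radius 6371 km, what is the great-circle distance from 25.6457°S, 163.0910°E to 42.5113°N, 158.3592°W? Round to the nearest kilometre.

8547 km

Δλ = -158.3592 − 163.0910 = -321.4502°; wrapped into (−180°, 180°]: 38.5498°.
Δφ = 42.5113 − -25.6457 = 68.1570°.
a = sin²(Δφ/2) + cos φ₁ · cos φ₂ · sin²(Δλ/2) = 0.386379.
c = 2·atan2(√a, √(1−a)) = 1.34155 rad → d = 6371·c ≈ 8547.02 km.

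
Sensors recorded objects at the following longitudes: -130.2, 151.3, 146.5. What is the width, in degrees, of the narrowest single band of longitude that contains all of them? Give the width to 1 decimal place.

Sort the longitudes: -130.2°, +146.5°, +151.3°.
Eastward gaps between consecutive values (wrapping around): 276.7°, 4.8°, 78.5°.
Largest gap = 276.7° ⇒ minimal covering band is its complement: 360° − 276.7° = 83.3°.
Band runs from +146.5° eastward to -130.2°, crossing the antimeridian.

83.3°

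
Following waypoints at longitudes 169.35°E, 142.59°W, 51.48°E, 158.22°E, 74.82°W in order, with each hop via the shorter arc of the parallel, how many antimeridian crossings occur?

3

Leg 1: +169.35° → -142.59°, shortest Δλ = 48.06° (east) — crosses 180°.
Leg 2: -142.59° → +51.48°, shortest Δλ = -165.93° (west) — crosses 180°.
Leg 3: +51.48° → +158.22°, shortest Δλ = 106.74° (east) — does not cross 180°.
Leg 4: +158.22° → -74.82°, shortest Δλ = 126.96° (east) — crosses 180°.
Total crossings: 3.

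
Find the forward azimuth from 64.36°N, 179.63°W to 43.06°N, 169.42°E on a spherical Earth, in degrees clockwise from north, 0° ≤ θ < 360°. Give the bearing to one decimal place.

201.6°

Δλ = 169.42 − -179.63 = 349.05°; wrapped into (−180°, 180°]: -10.95°.
θ = atan2( sin Δλ · cos φ₂ , cos φ₁ · sin φ₂ − sin φ₁ · cos φ₂ · cos Δλ )
  = atan2(-0.13879, -0.35126) = -158.440° → normalised to [0°, 360°): 201.560°.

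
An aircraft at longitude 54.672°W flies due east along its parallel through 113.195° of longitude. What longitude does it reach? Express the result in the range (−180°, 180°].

58.523°E

Start at -54.672°; shift +113.195° → +58.523°.
+58.523° already lies in (−180°, 180°].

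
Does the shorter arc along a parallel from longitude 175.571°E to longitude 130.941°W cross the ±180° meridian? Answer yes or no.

Yes

Naïve |-130.941 − 175.571| = 306.512° > 180°, so the shorter arc goes the other way round — across 180°.
Signed shortest Δλ = ((-130.941 − 175.571 + 180) mod 360) − 180 = 53.488°.
Going east by 53.488° from +175.571° passes through 180° before reaching -130.941°.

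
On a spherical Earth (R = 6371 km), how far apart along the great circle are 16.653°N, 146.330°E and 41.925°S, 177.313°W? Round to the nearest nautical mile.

4053 nmi

Δλ = -177.313 − 146.330 = -323.643°; wrapped into (−180°, 180°]: 36.357°.
Δφ = -41.925 − 16.653 = -58.578°.
a = sin²(Δφ/2) + cos φ₁ · cos φ₂ · sin²(Δλ/2) = 0.308710.
c = 2·atan2(√a, √(1−a)) = 1.17821 rad → d = 6371·c ≈ 7506.37 km ≈ 4053.12 nmi.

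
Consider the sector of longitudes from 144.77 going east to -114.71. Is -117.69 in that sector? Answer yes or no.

Yes

Band width going east from +144.77° to -114.71°: ((-114.71 − 144.77) mod 360) = 100.52°.
Offset of -117.69° east of the west edge: ((-117.69 − 144.77) mod 360) = 97.54°.
97.54° ≤ 100.52° ⇒ inside.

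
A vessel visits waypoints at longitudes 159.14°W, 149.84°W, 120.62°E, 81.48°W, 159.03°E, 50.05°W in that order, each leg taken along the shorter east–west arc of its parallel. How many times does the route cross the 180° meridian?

Leg 1: -159.14° → -149.84°, shortest Δλ = 9.3° (east) — does not cross 180°.
Leg 2: -149.84° → +120.62°, shortest Δλ = -89.54° (west) — crosses 180°.
Leg 3: +120.62° → -81.48°, shortest Δλ = 157.9° (east) — crosses 180°.
Leg 4: -81.48° → +159.03°, shortest Δλ = -119.49° (west) — crosses 180°.
Leg 5: +159.03° → -50.05°, shortest Δλ = 150.92° (east) — crosses 180°.
Total crossings: 4.

4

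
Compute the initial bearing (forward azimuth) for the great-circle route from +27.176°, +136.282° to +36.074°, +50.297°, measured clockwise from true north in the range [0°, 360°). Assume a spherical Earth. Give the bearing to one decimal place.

Δλ = 50.297 − 136.282 = -85.985°.
θ = atan2( sin Δλ · cos φ₂ , cos φ₁ · sin φ₂ − sin φ₁ · cos φ₂ · cos Δλ )
  = atan2(-0.80627, 0.49798) = -58.299° → normalised to [0°, 360°): 301.701°.

301.7°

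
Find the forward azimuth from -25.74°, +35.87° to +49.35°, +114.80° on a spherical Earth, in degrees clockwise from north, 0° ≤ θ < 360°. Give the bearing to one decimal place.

40.9°

Δλ = 114.80 − 35.87 = 78.93°.
θ = atan2( sin Δλ · cos φ₂ , cos φ₁ · sin φ₂ − sin φ₁ · cos φ₂ · cos Δλ )
  = atan2(0.63932, 0.73774) = 40.912° → normalised to [0°, 360°): 40.912°.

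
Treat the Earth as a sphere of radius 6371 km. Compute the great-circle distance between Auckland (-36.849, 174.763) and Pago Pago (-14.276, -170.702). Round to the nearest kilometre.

2894 km

Δλ = -170.702 − 174.763 = -345.465°; wrapped into (−180°, 180°]: 14.535°.
Δφ = -14.276 − -36.849 = 22.573°.
a = sin²(Δφ/2) + cos φ₁ · cos φ₂ · sin²(Δλ/2) = 0.050715.
c = 2·atan2(√a, √(1−a)) = 0.45429 rad → d = 6371·c ≈ 2894.31 km.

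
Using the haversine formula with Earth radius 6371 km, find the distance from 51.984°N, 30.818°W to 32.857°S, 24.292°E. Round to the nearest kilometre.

10848 km

Δλ = 24.292 − -30.818 = 55.110°.
Δφ = -32.857 − 51.984 = -84.841°.
a = sin²(Δφ/2) + cos φ₁ · cos φ₂ · sin²(Δλ/2) = 0.565754.
c = 2·atan2(√a, √(1−a)) = 1.70269 rad → d = 6371·c ≈ 10847.81 km.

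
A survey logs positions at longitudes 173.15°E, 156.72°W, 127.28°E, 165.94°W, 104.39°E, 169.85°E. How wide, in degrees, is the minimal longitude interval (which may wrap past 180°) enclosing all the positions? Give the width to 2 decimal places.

98.89°

Sort the longitudes: -165.94°, -156.72°, +104.39°, +127.28°, +169.85°, +173.15°.
Eastward gaps between consecutive values (wrapping around): 9.22°, 261.11°, 22.89°, 42.57°, 3.30°, 20.91°.
Largest gap = 261.11° ⇒ minimal covering band is its complement: 360° − 261.11° = 98.89°.
Band runs from +104.39° eastward to -156.72°, crossing the antimeridian.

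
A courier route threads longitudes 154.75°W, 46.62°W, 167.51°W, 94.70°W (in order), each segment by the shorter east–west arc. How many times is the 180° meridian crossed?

0

Leg 1: -154.75° → -46.62°, shortest Δλ = 108.13° (east) — does not cross 180°.
Leg 2: -46.62° → -167.51°, shortest Δλ = -120.89° (west) — does not cross 180°.
Leg 3: -167.51° → -94.70°, shortest Δλ = 72.81° (east) — does not cross 180°.
Total crossings: 0.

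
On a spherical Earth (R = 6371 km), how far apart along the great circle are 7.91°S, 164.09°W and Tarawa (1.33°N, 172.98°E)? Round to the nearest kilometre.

2742 km

Δλ = 172.98 − -164.09 = 337.07°; wrapped into (−180°, 180°]: -22.93°.
Δφ = 1.33 − -7.91 = 9.24°.
a = sin²(Δφ/2) + cos φ₁ · cos φ₂ · sin²(Δλ/2) = 0.045611.
c = 2·atan2(√a, √(1−a)) = 0.43045 rad → d = 6371·c ≈ 2742.38 km.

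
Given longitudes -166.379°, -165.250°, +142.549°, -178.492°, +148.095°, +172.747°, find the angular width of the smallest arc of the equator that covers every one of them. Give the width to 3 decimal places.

Sort the longitudes: -178.492°, -166.379°, -165.250°, +142.549°, +148.095°, +172.747°.
Eastward gaps between consecutive values (wrapping around): 12.113°, 1.129°, 307.799°, 5.546°, 24.652°, 8.761°.
Largest gap = 307.799° ⇒ minimal covering band is its complement: 360° − 307.799° = 52.201°.
Band runs from +142.549° eastward to -165.250°, crossing the antimeridian.

52.201°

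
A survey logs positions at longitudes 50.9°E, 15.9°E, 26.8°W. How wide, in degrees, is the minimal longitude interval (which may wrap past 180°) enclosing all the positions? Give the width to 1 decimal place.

77.7°

Sort the longitudes: -26.8°, +15.9°, +50.9°.
Eastward gaps between consecutive values (wrapping around): 42.7°, 35.0°, 282.3°.
Largest gap = 282.3° ⇒ minimal covering band is its complement: 360° − 282.3° = 77.7°.
Band runs from -26.8° eastward to +50.9°.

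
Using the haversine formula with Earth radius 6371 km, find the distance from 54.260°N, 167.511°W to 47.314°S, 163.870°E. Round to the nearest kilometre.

Δλ = 163.870 − -167.511 = 331.381°; wrapped into (−180°, 180°]: -28.619°.
Δφ = -47.314 − 54.260 = -101.574°.
a = sin²(Δφ/2) + cos φ₁ · cos φ₂ · sin²(Δλ/2) = 0.624508.
c = 2·atan2(√a, √(1−a)) = 1.82246 rad → d = 6371·c ≈ 11610.90 km.

11611 km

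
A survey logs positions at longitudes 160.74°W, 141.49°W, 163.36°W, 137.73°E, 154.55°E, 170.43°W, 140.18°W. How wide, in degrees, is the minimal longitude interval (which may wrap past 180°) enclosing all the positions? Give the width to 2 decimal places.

82.09°

Sort the longitudes: -170.43°, -163.36°, -160.74°, -141.49°, -140.18°, +137.73°, +154.55°.
Eastward gaps between consecutive values (wrapping around): 7.07°, 2.62°, 19.25°, 1.31°, 277.91°, 16.82°, 35.02°.
Largest gap = 277.91° ⇒ minimal covering band is its complement: 360° − 277.91° = 82.09°.
Band runs from +137.73° eastward to -140.18°, crossing the antimeridian.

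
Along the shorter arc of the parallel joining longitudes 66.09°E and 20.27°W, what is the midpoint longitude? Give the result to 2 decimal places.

Signed shortest Δλ from +66.09° to -20.27° is -86.36°.
Midpoint longitude = +66.09° + (-86.36°)/2 = +66.09° − 43.18° = +22.91°.

22.91°E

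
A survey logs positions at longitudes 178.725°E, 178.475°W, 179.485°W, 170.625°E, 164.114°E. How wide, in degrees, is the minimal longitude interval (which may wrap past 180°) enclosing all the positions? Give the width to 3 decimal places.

17.411°

Sort the longitudes: -179.485°, -178.475°, +164.114°, +170.625°, +178.725°.
Eastward gaps between consecutive values (wrapping around): 1.010°, 342.589°, 6.511°, 8.100°, 1.790°.
Largest gap = 342.589° ⇒ minimal covering band is its complement: 360° − 342.589° = 17.411°.
Band runs from +164.114° eastward to -178.475°, crossing the antimeridian.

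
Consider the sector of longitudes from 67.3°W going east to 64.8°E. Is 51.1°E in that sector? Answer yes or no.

Yes

Band width going east from -67.3° to +64.8°: ((64.8 − -67.3) mod 360) = 132.1°.
Offset of +51.1° east of the west edge: ((51.1 − -67.3) mod 360) = 118.4°.
118.4° ≤ 132.1° ⇒ inside.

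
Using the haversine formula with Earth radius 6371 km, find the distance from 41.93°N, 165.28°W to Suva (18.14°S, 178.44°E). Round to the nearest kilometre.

Δλ = 178.44 − -165.28 = 343.72°; wrapped into (−180°, 180°]: -16.28°.
Δφ = -18.14 − 41.93 = -60.07°.
a = sin²(Δφ/2) + cos φ₁ · cos φ₂ · sin²(Δλ/2) = 0.264703.
c = 2·atan2(√a, √(1−a)) = 1.08083 rad → d = 6371·c ≈ 6885.99 km.

6886 km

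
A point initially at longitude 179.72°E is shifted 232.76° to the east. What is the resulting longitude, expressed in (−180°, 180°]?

Start at +179.72°; shift +232.76° → +412.48°.
+412.48° lies outside (−180°, 180°]; subtract 360° → +52.48°.

52.48°E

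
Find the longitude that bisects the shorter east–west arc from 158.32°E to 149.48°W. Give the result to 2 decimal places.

175.58°W

Signed shortest Δλ from +158.32° to -149.48° is +52.20°.
Midpoint longitude = +158.32° + (+52.20°)/2 = +158.32° + 26.10° = +184.42°.
Normalise into (−180°, 180°]: -175.58°.
(The naïve average (+158.32 + -149.48)/2 = 4.42° is on the wrong side of the globe.)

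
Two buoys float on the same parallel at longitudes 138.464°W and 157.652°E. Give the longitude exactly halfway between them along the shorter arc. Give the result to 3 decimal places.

Signed shortest Δλ from -138.464° to +157.652° is -63.884°.
Midpoint longitude = -138.464° + (-63.884°)/2 = -138.464° − 31.942° = -170.406°.
(The naïve average (-138.464 + +157.652)/2 = 9.594° is on the wrong side of the globe.)

170.406°W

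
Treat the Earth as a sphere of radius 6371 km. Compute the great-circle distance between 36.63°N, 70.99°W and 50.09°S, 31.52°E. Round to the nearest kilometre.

13865 km

Δλ = 31.52 − -70.99 = 102.51°.
Δφ = -50.09 − 36.63 = -86.72°.
a = sin²(Δφ/2) + cos φ₁ · cos φ₂ · sin²(Δλ/2) = 0.784593.
c = 2·atan2(√a, √(1−a)) = 2.17631 rad → d = 6371·c ≈ 13865.28 km.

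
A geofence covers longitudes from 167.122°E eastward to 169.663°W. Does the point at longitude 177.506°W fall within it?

Yes

Band width going east from +167.122° to -169.663°: ((-169.663 − 167.122) mod 360) = 23.215°.
Offset of -177.506° east of the west edge: ((-177.506 − 167.122) mod 360) = 15.372°.
15.372° ≤ 23.215° ⇒ inside.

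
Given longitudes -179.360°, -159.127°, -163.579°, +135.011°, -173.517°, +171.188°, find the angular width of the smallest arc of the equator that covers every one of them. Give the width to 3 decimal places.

65.862°

Sort the longitudes: -179.360°, -173.517°, -163.579°, -159.127°, +135.011°, +171.188°.
Eastward gaps between consecutive values (wrapping around): 5.843°, 9.938°, 4.452°, 294.138°, 36.177°, 9.452°.
Largest gap = 294.138° ⇒ minimal covering band is its complement: 360° − 294.138° = 65.862°.
Band runs from +135.011° eastward to -159.127°, crossing the antimeridian.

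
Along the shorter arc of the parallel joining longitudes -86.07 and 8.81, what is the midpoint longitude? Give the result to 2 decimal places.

-38.63°

Signed shortest Δλ from -86.07° to +8.81° is +94.88°.
Midpoint longitude = -86.07° + (+94.88°)/2 = -86.07° + 47.44° = -38.63°.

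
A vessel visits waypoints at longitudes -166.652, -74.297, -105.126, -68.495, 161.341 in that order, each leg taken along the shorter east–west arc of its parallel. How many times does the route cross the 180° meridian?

Leg 1: -166.652° → -74.297°, shortest Δλ = 92.355° (east) — does not cross 180°.
Leg 2: -74.297° → -105.126°, shortest Δλ = -30.829° (west) — does not cross 180°.
Leg 3: -105.126° → -68.495°, shortest Δλ = 36.631° (east) — does not cross 180°.
Leg 4: -68.495° → +161.341°, shortest Δλ = -130.164° (west) — crosses 180°.
Total crossings: 1.

1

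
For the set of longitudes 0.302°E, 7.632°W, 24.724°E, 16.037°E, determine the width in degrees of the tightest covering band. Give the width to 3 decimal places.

Sort the longitudes: -7.632°, +0.302°, +16.037°, +24.724°.
Eastward gaps between consecutive values (wrapping around): 7.934°, 15.735°, 8.687°, 327.644°.
Largest gap = 327.644° ⇒ minimal covering band is its complement: 360° − 327.644° = 32.356°.
Band runs from -7.632° eastward to +24.724°.

32.356°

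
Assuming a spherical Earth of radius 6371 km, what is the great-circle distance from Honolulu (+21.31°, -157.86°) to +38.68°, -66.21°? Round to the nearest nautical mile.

4689 nmi

Δλ = -66.21 − -157.86 = 91.65°.
Δφ = 38.68 − 21.31 = 17.37°.
a = sin²(Δφ/2) + cos φ₁ · cos φ₂ · sin²(Δλ/2) = 0.396909.
c = 2·atan2(√a, √(1−a)) = 1.36313 rad → d = 6371·c ≈ 8684.47 km ≈ 4689.24 nmi.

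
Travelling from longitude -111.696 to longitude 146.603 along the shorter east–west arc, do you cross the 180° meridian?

Naïve |146.603 − -111.696| = 258.299° > 180°, so the shorter arc goes the other way round — across 180°.
Signed shortest Δλ = ((146.603 − -111.696 + 180) mod 360) − 180 = -101.701°.
Going west by 101.701° from -111.696° passes through 180° before reaching +146.603°.

Yes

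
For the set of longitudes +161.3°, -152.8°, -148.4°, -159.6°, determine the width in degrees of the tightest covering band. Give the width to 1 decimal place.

50.3°

Sort the longitudes: -159.6°, -152.8°, -148.4°, +161.3°.
Eastward gaps between consecutive values (wrapping around): 6.8°, 4.4°, 309.7°, 39.1°.
Largest gap = 309.7° ⇒ minimal covering band is its complement: 360° − 309.7° = 50.3°.
Band runs from +161.3° eastward to -148.4°, crossing the antimeridian.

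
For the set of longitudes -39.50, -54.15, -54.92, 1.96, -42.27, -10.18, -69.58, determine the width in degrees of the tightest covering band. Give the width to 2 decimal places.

Sort the longitudes: -69.58°, -54.92°, -54.15°, -42.27°, -39.50°, -10.18°, +1.96°.
Eastward gaps between consecutive values (wrapping around): 14.66°, 0.77°, 11.88°, 2.77°, 29.32°, 12.14°, 288.46°.
Largest gap = 288.46° ⇒ minimal covering band is its complement: 360° − 288.46° = 71.54°.
Band runs from -69.58° eastward to +1.96°.

71.54°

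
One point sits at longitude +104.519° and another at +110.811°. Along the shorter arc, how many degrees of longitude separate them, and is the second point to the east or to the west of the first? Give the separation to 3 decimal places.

6.292° east

Raw difference: 110.811 − 104.519 = 6.292°.
Normalise into (−180°, 180°]: 6.292° stays 6.292°.
Positive ⇒ the second point lies to the east; separation 6.292°.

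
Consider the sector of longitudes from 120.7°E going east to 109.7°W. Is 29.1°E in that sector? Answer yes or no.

Band width going east from +120.7° to -109.7°: ((-109.7 − 120.7) mod 360) = 129.6°.
Offset of +29.1° east of the west edge: ((29.1 − 120.7) mod 360) = 268.4°.
268.4° > 129.6° ⇒ outside.

No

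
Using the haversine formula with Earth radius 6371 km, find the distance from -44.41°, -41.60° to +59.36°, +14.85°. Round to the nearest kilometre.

Δλ = 14.85 − -41.60 = 56.45°.
Δφ = 59.36 − -44.41 = 103.77°.
a = sin²(Δφ/2) + cos φ₁ · cos φ₂ · sin²(Δλ/2) = 0.700442.
c = 2·atan2(√a, √(1−a)) = 1.98328 rad → d = 6371·c ≈ 12635.46 km.

12635 km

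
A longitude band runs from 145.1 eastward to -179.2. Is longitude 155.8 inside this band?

Yes

Band width going east from +145.1° to -179.2°: ((-179.2 − 145.1) mod 360) = 35.7°.
Offset of +155.8° east of the west edge: ((155.8 − 145.1) mod 360) = 10.7°.
10.7° ≤ 35.7° ⇒ inside.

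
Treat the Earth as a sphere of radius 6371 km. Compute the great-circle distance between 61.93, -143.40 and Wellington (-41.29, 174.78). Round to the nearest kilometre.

Δλ = 174.78 − -143.40 = 318.18°; wrapped into (−180°, 180°]: -41.82°.
Δφ = -41.29 − 61.93 = -103.22°.
a = sin²(Δφ/2) + cos φ₁ · cos φ₂ · sin²(Δλ/2) = 0.659381.
c = 2·atan2(√a, √(1−a)) = 1.89522 rad → d = 6371·c ≈ 12074.45 km.

12074 km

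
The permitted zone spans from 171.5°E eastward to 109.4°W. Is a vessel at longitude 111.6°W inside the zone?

Yes

Band width going east from +171.5° to -109.4°: ((-109.4 − 171.5) mod 360) = 79.1°.
Offset of -111.6° east of the west edge: ((-111.6 − 171.5) mod 360) = 76.9°.
76.9° ≤ 79.1° ⇒ inside.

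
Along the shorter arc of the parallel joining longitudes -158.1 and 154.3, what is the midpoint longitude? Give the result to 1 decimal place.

Signed shortest Δλ from -158.1° to +154.3° is -47.6°.
Midpoint longitude = -158.1° + (-47.6°)/2 = -158.1° − 23.8° = -181.9°.
Normalise into (−180°, 180°]: +178.1°.
(The naïve average (-158.1 + +154.3)/2 = -1.9° is on the wrong side of the globe.)

+178.1°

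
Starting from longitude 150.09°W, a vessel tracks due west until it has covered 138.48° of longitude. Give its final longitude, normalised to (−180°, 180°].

Start at -150.09°; shift −138.48° → -288.57°.
-288.57° lies outside (−180°, 180°]; add 360° → +71.43°.

71.43°E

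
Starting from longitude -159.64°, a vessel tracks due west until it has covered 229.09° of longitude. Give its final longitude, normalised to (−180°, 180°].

-28.73°

Start at -159.64°; shift −229.09° → -388.73°.
-388.73° lies outside (−180°, 180°]; add 360° → -28.73°.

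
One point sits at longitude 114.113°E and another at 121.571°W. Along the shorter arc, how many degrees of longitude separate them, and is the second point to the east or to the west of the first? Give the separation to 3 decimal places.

Raw difference: -121.571 − 114.113 = -235.684°.
Normalise into (−180°, 180°]: -235.684° + 360° = 124.316°.
Positive ⇒ the second point lies to the east; separation 124.316°.

124.316° east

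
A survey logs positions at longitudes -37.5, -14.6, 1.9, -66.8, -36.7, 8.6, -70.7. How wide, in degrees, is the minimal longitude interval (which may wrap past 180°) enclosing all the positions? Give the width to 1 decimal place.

79.3°

Sort the longitudes: -70.7°, -66.8°, -37.5°, -36.7°, -14.6°, +1.9°, +8.6°.
Eastward gaps between consecutive values (wrapping around): 3.9°, 29.3°, 0.8°, 22.1°, 16.5°, 6.7°, 280.7°.
Largest gap = 280.7° ⇒ minimal covering band is its complement: 360° − 280.7° = 79.3°.
Band runs from -70.7° eastward to +8.6°.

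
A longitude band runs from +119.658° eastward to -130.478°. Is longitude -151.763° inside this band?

Yes

Band width going east from +119.658° to -130.478°: ((-130.478 − 119.658) mod 360) = 109.864°.
Offset of -151.763° east of the west edge: ((-151.763 − 119.658) mod 360) = 88.579°.
88.579° ≤ 109.864° ⇒ inside.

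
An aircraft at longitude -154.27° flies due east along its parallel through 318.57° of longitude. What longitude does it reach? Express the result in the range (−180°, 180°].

+164.30°

Start at -154.27°; shift +318.57° → +164.30°.
+164.30° already lies in (−180°, 180°].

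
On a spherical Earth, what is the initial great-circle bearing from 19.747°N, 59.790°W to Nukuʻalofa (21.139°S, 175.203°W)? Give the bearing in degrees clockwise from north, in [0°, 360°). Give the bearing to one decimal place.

Δλ = -175.203 − -59.790 = -115.413°.
θ = atan2( sin Δλ · cos φ₂ , cos φ₁ · sin φ₂ − sin φ₁ · cos φ₂ · cos Δλ )
  = atan2(-0.84246, -0.20419) = -103.624° → normalised to [0°, 360°): 256.376°.

256.4°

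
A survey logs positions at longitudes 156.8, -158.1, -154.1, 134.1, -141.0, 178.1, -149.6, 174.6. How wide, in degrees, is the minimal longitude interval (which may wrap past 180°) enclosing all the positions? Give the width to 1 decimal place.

84.9°

Sort the longitudes: -158.1°, -154.1°, -149.6°, -141.0°, +134.1°, +156.8°, +174.6°, +178.1°.
Eastward gaps between consecutive values (wrapping around): 4.0°, 4.5°, 8.6°, 275.1°, 22.7°, 17.8°, 3.5°, 23.8°.
Largest gap = 275.1° ⇒ minimal covering band is its complement: 360° − 275.1° = 84.9°.
Band runs from +134.1° eastward to -141.0°, crossing the antimeridian.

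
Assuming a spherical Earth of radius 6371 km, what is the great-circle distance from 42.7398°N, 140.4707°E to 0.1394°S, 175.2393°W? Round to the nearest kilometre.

Δλ = -175.2393 − 140.4707 = -315.7100°; wrapped into (−180°, 180°]: 44.2900°.
Δφ = -0.1394 − 42.7398 = -42.8792°.
a = sin²(Δφ/2) + cos φ₁ · cos φ₂ · sin²(Δλ/2) = 0.237964.
c = 2·atan2(√a, √(1−a)) = 1.01917 rad → d = 6371·c ≈ 6493.14 km.

6493 km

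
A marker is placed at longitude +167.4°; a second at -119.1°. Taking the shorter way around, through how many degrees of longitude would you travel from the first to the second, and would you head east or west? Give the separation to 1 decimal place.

Raw difference: -119.1 − 167.4 = -286.5°.
Normalise into (−180°, 180°]: -286.5° + 360° = 73.5°.
Positive ⇒ the second point lies to the east; separation 73.5°.

73.5° east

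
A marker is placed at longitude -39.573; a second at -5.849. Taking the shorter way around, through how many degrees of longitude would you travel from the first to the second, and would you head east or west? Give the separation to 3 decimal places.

33.724° east

Raw difference: -5.849 − -39.573 = 33.724°.
Normalise into (−180°, 180°]: 33.724° stays 33.724°.
Positive ⇒ the second point lies to the east; separation 33.724°.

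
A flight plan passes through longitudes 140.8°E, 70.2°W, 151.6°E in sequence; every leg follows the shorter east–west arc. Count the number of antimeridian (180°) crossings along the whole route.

2

Leg 1: +140.8° → -70.2°, shortest Δλ = 149.0° (east) — crosses 180°.
Leg 2: -70.2° → +151.6°, shortest Δλ = -138.2° (west) — crosses 180°.
Total crossings: 2.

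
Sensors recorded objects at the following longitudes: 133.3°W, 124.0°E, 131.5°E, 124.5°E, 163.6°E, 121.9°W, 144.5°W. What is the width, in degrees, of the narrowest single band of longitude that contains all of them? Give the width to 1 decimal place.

Sort the longitudes: -144.5°, -133.3°, -121.9°, +124.0°, +124.5°, +131.5°, +163.6°.
Eastward gaps between consecutive values (wrapping around): 11.2°, 11.4°, 245.9°, 0.5°, 7.0°, 32.1°, 51.9°.
Largest gap = 245.9° ⇒ minimal covering band is its complement: 360° − 245.9° = 114.1°.
Band runs from +124.0° eastward to -121.9°, crossing the antimeridian.

114.1°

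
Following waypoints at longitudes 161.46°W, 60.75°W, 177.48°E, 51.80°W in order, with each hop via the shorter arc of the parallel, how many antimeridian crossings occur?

Leg 1: -161.46° → -60.75°, shortest Δλ = 100.71° (east) — does not cross 180°.
Leg 2: -60.75° → +177.48°, shortest Δλ = -121.77° (west) — crosses 180°.
Leg 3: +177.48° → -51.80°, shortest Δλ = 130.72° (east) — crosses 180°.
Total crossings: 2.

2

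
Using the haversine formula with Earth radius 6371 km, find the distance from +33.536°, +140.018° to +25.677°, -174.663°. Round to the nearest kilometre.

4432 km

Δλ = -174.663 − 140.018 = -314.681°; wrapped into (−180°, 180°]: 45.319°.
Δφ = 25.677 − 33.536 = -7.859°.
a = sin²(Δφ/2) + cos φ₁ · cos φ₂ · sin²(Δλ/2) = 0.116194.
c = 2·atan2(√a, √(1−a)) = 0.69569 rad → d = 6371·c ≈ 4432.23 km.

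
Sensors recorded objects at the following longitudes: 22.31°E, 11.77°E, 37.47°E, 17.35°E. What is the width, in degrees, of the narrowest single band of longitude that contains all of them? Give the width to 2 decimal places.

Sort the longitudes: +11.77°, +17.35°, +22.31°, +37.47°.
Eastward gaps between consecutive values (wrapping around): 5.58°, 4.96°, 15.16°, 334.30°.
Largest gap = 334.30° ⇒ minimal covering band is its complement: 360° − 334.30° = 25.70°.
Band runs from +11.77° eastward to +37.47°.

25.70°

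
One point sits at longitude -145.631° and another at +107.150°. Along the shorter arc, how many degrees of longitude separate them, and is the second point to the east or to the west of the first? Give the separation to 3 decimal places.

107.219° west

Raw difference: 107.150 − -145.631 = 252.781°.
Normalise into (−180°, 180°]: 252.781° − 360° = -107.219°.
Negative ⇒ the second point lies to the west; separation 107.219°.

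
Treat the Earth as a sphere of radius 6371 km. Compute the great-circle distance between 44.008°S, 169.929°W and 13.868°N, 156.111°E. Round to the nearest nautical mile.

Δλ = 156.111 − -169.929 = 326.040°; wrapped into (−180°, 180°]: -33.960°.
Δφ = 13.868 − -44.008 = 57.876°.
a = sin²(Δφ/2) + cos φ₁ · cos φ₂ · sin²(Δλ/2) = 0.293677.
c = 2·atan2(√a, √(1−a)) = 1.14544 rad → d = 6371·c ≈ 7297.59 km ≈ 3940.38 nmi.

3940 nmi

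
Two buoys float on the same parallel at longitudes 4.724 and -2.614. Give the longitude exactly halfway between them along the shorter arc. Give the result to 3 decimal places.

+1.055°

Signed shortest Δλ from +4.724° to -2.614° is -7.338°.
Midpoint longitude = +4.724° + (-7.338°)/2 = +4.724° − 3.669° = +1.055°.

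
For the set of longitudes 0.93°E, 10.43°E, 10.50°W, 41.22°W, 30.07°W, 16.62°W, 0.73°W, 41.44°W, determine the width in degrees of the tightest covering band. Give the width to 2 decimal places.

51.87°

Sort the longitudes: -41.44°, -41.22°, -30.07°, -16.62°, -10.50°, -0.73°, +0.93°, +10.43°.
Eastward gaps between consecutive values (wrapping around): 0.22°, 11.15°, 13.45°, 6.12°, 9.77°, 1.66°, 9.50°, 308.13°.
Largest gap = 308.13° ⇒ minimal covering band is its complement: 360° − 308.13° = 51.87°.
Band runs from -41.44° eastward to +10.43°.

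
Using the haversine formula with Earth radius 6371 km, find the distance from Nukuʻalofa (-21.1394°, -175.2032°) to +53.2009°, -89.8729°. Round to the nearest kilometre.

11573 km

Δλ = -89.8729 − -175.2032 = 85.3303°.
Δφ = 53.2009 − -21.1394 = 74.3403°.
a = sin²(Δφ/2) + cos φ₁ · cos φ₂ · sin²(Δλ/2) = 0.621647.
c = 2·atan2(√a, √(1−a)) = 1.81656 rad → d = 6371·c ≈ 11573.28 km.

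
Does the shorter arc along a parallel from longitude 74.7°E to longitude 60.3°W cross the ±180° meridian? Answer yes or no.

Signed shortest Δλ = ((-60.3 − 74.7 + 180) mod 360) − 180 = -135.0°.
Going west by 135.0° from +74.7° reaches -60.3° without touching 180°.

No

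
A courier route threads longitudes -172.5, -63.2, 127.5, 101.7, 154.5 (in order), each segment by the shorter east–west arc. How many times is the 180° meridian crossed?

Leg 1: -172.5° → -63.2°, shortest Δλ = 109.3° (east) — does not cross 180°.
Leg 2: -63.2° → +127.5°, shortest Δλ = -169.3° (west) — crosses 180°.
Leg 3: +127.5° → +101.7°, shortest Δλ = -25.8° (west) — does not cross 180°.
Leg 4: +101.7° → +154.5°, shortest Δλ = 52.8° (east) — does not cross 180°.
Total crossings: 1.

1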